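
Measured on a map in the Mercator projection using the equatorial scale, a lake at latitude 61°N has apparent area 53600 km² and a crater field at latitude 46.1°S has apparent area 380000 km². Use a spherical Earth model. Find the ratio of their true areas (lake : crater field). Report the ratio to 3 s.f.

Mercator's areal exaggeration is sec²φ; hence true area = (apparent area) · cos²φ.
True area of lake: 53600 × cos²(61°) = 53600 × 0.2350 = 12600 km².
True area of crater field: 380000 × cos²(46.1°) = 380000 × 0.4808 = 182700 km².
Ratio = 12600 / 182700 ≈ 0.0690.

0.0690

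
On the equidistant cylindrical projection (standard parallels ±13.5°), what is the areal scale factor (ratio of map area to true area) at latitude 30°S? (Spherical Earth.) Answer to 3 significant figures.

In the equirectangular projection with standard parallel φ₀ = 13.5° (x = Rλ cos φ₀, y = Rφ), meridians are true-scale (h = 1) and the parallel scale is k = cos φ₀ / cos φ.
Areal scale = h·k = 1 × cos φ₀ / cos φ; at 30°, h = 1.000, k = 1.123, so h·k = 1.123.

1.12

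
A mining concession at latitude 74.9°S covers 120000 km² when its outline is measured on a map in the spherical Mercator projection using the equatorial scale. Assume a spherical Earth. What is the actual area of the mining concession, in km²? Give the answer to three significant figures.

8140 km²

Mercator is conformal, so the point scale is isotropic: h = k = sec φ = 1/cos φ.
Areal scale = k² = sec²φ = 1/cos²(74.9°) = 1/0.2605² = 14.74.
True area = apparent / (areal scale) = 120000 / 14.74 ≈ 8140 km².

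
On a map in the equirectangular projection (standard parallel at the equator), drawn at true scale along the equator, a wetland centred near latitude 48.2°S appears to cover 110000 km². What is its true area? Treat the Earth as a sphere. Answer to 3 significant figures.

73300 km²

Plate carrée maps x = Rλ, y = Rφ. The meridian scale is h = 1 and the parallel scale is k = 1/cos φ = sec φ.
Areal scale = h·k = 1 × sec φ; at 48.2°, h = 1.000, k = 1.500, so h·k = 1.500.
True area = apparent / (areal scale) = 110000 / 1.500 ≈ 73300 km².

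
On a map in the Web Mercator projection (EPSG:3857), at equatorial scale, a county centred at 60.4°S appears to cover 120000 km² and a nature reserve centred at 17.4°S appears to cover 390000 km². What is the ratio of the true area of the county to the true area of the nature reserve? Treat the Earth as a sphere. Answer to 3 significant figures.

On Mercator the areal scale is sec²φ, so true area = apparent × cos²φ.
True area of county: 120000 × cos²(60.4°) = 120000 × 0.2440 = 29280 km².
True area of nature reserve: 390000 × cos²(17.4°) = 390000 × 0.9106 = 355100 km².
Ratio = 29280 / 355100 ≈ 0.0824.

0.0824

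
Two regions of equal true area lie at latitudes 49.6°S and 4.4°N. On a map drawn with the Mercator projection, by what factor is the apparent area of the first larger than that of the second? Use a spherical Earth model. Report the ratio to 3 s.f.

2.37

On Mercator, area is exaggerated by sec²φ = 1/cos²φ.
At 49.6°: sec²(49.6°) = 1/0.6481² = 2.381.
At 4.4°: sec²(4.4°) = 1/0.9971² = 1.006.
Ratio = 2.381/1.006 = cos²(4.4°)/cos²(49.6°) ≈ 2.37.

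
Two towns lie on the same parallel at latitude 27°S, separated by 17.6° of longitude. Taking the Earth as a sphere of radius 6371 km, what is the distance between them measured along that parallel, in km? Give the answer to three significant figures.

Arc length along a parallel = R cos φ · Δλ (with Δλ in radians).
= 6371 × cos 27° × (17.6° × π/180) = 6371 × 0.8910 × 0.3072 ≈ 1740 km.

1740 km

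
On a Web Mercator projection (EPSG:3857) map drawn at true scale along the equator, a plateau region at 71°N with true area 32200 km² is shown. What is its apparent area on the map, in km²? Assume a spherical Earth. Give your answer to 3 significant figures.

304000 km²

The Mercator projection is conformal; its linear scale factor is the same in every direction and equals sec φ = 1/cos φ.
Areal scale = k² = sec²φ = 1/cos²(71°) = 1/0.3256² = 9.434.
Apparent area = 32200 × 9.434 ≈ 304000 km².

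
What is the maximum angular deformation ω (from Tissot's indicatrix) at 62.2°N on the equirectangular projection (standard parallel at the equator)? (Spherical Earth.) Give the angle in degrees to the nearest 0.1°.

42.7°

For the equirectangular projection with φ₀ = 0 (plate carrée), h = 1 along meridians and k = sec φ along parallels.
At 62.2°: h = 1.000, k = 2.144; principal scales a = 2.144, b = 1.000.
sin(ω/2) = (a − b)/(a + b) = 1.144/3.144 = 0.3639, so ω = 2 arcsin(0.3639) ≈ 42.7°.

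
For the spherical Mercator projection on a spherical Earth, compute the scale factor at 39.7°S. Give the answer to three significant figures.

1.30

Mercator is conformal, so the point scale is isotropic: h = k = sec φ = 1/cos φ.
k = 1/cos 39.7° = 1/0.7694 = 1.300.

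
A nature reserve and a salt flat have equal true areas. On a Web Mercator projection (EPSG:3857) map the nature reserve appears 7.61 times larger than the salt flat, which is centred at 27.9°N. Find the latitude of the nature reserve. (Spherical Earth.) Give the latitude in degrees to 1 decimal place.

71.3°

Mercator areal scale is sec²φ, so apparent-area ratio = sec²φ₁ / sec²φ₂ = cos²φ₂ / cos²φ₁.
cos²φ₂ / cos²φ₁ = 7.61  ⇒  cos φ₁ = cos 27.9° / √7.61 = 0.8838/2.759 = 0.3204.
φ₁ = arccos(0.3204) ≈ 71.3°.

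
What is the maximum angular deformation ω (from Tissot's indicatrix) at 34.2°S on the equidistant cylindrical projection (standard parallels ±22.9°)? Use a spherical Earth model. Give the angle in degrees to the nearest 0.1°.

The equidistant cylindrical projection with φ₀ = 22.9° has h = 1 (meridians true) and k = cos φ₀ / cos φ along parallels.
At 34.2°: h = 1.000, k = 1.114; principal scales a = 1.114, b = 1.000.
sin(ω/2) = (a − b)/(a + b) = 0.1138/2.114 = 0.05383, so ω = 2 arcsin(0.05383) ≈ 6.2°.

6.2°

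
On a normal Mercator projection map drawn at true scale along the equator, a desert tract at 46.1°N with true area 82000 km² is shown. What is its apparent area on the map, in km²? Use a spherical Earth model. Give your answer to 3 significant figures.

For Mercator, h = k = sec φ (a conformal cylindrical projection has a single point scale, 1/cos φ).
Areal scale = k² = sec²φ = 1/cos²(46.1°) = 1/0.6934² = 2.080.
Apparent area = 82000 × 2.080 ≈ 171000 km².

171000 km²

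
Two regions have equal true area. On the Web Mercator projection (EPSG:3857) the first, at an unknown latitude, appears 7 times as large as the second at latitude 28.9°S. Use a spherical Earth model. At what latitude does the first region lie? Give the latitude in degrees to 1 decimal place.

Mercator areal scale is sec²φ, so apparent-area ratio = sec²φ₁ / sec²φ₂ = cos²φ₂ / cos²φ₁.
cos²φ₂ / cos²φ₁ = 7  ⇒  cos φ₁ = cos 28.9° / √7 = 0.8755/2.646 = 0.3309.
φ₁ = arccos(0.3309) ≈ 70.7°.

70.7°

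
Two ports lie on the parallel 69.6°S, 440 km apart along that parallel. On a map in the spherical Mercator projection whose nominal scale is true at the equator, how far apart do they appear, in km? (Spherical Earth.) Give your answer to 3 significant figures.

1260 km

Mercator is conformal, so the point scale is isotropic: h = k = sec φ = 1/cos φ.
Along the parallel, k = sec 69.6° = 1/0.3486 = 2.869.
Map distance = 440 × 2.869 ≈ 1260 km.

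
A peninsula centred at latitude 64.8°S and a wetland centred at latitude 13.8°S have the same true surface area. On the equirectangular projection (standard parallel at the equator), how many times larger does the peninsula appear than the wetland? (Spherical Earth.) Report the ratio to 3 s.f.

2.28

For the equirectangular projection with φ₀ = 0 (plate carrée), h = 1 along meridians and k = sec φ along parallels.
Areal scale at 64.8°: h·k = 1.000 × 2.349 = 2.349.
Areal scale at 13.8°: h·k = 1.000 × 1.030 = 1.030.
Ratio = 2.349/1.030 ≈ 2.28.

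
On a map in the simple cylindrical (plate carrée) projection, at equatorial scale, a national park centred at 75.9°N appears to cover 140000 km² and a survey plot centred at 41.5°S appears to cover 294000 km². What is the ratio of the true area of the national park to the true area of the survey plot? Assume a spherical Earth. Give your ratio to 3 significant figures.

0.155

On the plate carrée, areal scale = h·k = 1 × sec φ, so true area = apparent × cos φ.
True area of national park: 140000 × cos(75.9°) = 140000 × 0.2436 = 34110 km².
True area of survey plot: 294000 × cos(41.5°) = 294000 × 0.7490 = 220200 km².
Ratio = 34110 / 220200 ≈ 0.155.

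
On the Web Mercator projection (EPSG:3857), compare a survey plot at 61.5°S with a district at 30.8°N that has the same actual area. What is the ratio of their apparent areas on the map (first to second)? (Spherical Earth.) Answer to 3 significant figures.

On Mercator, area is exaggerated by sec²φ = 1/cos²φ.
At 61.5°: sec²(61.5°) = 1/0.4772² = 4.392.
At 30.8°: sec²(30.8°) = 1/0.8590² = 1.355.
Ratio = 4.392/1.355 = cos²(30.8°)/cos²(61.5°) ≈ 3.24.

3.24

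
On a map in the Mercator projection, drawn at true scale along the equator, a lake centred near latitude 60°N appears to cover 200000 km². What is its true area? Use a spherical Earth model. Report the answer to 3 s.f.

Mercator is conformal, so the point scale is isotropic: h = k = sec φ = 1/cos φ.
Areal scale = k² = sec²φ = 1/cos²(60°) = 1/0.5000² = 4.000.
True area = apparent / (areal scale) = 200000 / 4.000 ≈ 50000 km².

50000 km²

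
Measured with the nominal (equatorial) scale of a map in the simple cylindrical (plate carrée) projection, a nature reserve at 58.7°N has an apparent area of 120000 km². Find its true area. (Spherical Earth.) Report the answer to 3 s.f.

In the plate carrée (x = Rλ, y = Rφ), meridians are true-scale (h = 1) and parallels are stretched by k = sec φ.
Areal scale = h·k = 1 × sec φ; at 58.7°, h = 1.000, k = 1.925, so h·k = 1.925.
True area = apparent / (areal scale) = 120000 / 1.925 ≈ 62300 km².

62300 km²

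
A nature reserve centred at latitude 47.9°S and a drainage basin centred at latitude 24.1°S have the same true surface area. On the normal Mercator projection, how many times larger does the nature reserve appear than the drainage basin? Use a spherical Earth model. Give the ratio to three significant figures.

1.85

Mercator is conformal with k = sec φ, so areal scale = k² = sec²φ.
At 47.9°: sec²(47.9°) = 1/0.6704² = 2.225.
At 24.1°: sec²(24.1°) = 1/0.9128² = 1.200.
Ratio = 2.225/1.200 = cos²(24.1°)/cos²(47.9°) ≈ 1.85.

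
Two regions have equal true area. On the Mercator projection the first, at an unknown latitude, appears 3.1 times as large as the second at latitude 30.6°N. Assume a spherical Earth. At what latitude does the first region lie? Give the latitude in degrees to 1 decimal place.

60.7°

For equal true areas on Mercator, apparent areas scale as sec²φ, so the ratio is cos²φ₂ / cos²φ₁.
cos²φ₂ / cos²φ₁ = 3.1  ⇒  cos φ₁ = cos 30.6° / √3.1 = 0.8607/1.761 = 0.4889.
φ₁ = arccos(0.4889) ≈ 60.7°.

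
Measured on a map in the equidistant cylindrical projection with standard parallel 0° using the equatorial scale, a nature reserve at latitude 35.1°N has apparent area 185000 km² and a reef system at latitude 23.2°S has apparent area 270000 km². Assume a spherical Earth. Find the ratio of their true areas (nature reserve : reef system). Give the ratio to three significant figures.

Plate carrée has h = 1 and k = sec φ, giving areal scale sec φ; true area = (apparent area) · cos φ.
True area of nature reserve: 185000 × cos(35.1°) = 185000 × 0.8181 = 151400 km².
True area of reef system: 270000 × cos(23.2°) = 270000 × 0.9191 = 248200 km².
Ratio = 151400 / 248200 ≈ 0.610.

0.610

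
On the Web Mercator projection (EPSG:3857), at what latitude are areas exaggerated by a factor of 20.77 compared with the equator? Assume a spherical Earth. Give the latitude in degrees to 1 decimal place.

77.3°

Mercator areal scale is sec²φ.
sec²φ = 20.77  ⇒  cos²φ = 0.04815  ⇒  cos φ = 0.2194.
φ = arccos(0.2194) ≈ 77.3°.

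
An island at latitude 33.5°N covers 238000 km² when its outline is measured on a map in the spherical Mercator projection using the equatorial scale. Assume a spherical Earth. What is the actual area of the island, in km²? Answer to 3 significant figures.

165000 km²

For Mercator, h = k = sec φ (a conformal cylindrical projection has a single point scale, 1/cos φ).
Areal scale = k² = sec²φ = 1/cos²(33.5°) = 1/0.8339² = 1.438.
True area = apparent / (areal scale) = 238000 / 1.438 ≈ 165000 km².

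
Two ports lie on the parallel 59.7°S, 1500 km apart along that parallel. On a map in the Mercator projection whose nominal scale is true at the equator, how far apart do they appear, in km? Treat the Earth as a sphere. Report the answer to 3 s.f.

Mercator is conformal, so the point scale is isotropic: h = k = sec φ = 1/cos φ.
Along the parallel, k = sec 59.7° = 1/0.5045 = 1.982.
Map distance = 1500 × 1.982 ≈ 2970 km.

2970 km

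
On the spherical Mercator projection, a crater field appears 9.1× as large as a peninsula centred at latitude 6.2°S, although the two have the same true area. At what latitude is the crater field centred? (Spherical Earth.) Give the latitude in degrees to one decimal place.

70.8°

For equal true areas on Mercator, apparent areas scale as sec²φ, so the ratio is cos²φ₂ / cos²φ₁.
cos²φ₂ / cos²φ₁ = 9.1  ⇒  cos φ₁ = cos 6.2° / √9.1 = 0.9942/3.017 = 0.3296.
φ₁ = arccos(0.3296) ≈ 70.8°.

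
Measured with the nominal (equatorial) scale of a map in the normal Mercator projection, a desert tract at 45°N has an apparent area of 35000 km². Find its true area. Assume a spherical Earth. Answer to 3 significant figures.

17500 km²

The Mercator projection is conformal; its linear scale factor is the same in every direction and equals sec φ = 1/cos φ.
Areal scale = k² = sec²φ = 1/cos²(45°) = 1/0.7071² = 2.000.
True area = apparent / (areal scale) = 35000 / 2.000 ≈ 17500 km².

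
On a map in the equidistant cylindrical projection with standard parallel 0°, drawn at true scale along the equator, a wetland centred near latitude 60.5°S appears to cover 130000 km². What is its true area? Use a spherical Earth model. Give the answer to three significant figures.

64000 km²

In the plate carrée (x = Rλ, y = Rφ), meridians are true-scale (h = 1) and parallels are stretched by k = sec φ.
Areal scale = h·k = 1 × sec φ; at 60.5°, h = 1.000, k = 2.031, so h·k = 2.031.
True area = apparent / (areal scale) = 130000 / 2.031 ≈ 64000 km².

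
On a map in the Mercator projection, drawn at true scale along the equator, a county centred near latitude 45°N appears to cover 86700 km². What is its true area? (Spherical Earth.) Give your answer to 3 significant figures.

43400 km²

For Mercator, h = k = sec φ (a conformal cylindrical projection has a single point scale, 1/cos φ).
Areal scale = k² = sec²φ = 1/cos²(45°) = 1/0.7071² = 2.000.
True area = apparent / (areal scale) = 86700 / 2.000 ≈ 43400 km².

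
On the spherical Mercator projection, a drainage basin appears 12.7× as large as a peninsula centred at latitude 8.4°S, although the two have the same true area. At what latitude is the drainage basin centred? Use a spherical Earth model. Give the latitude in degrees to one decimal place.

73.9°

For equal true areas on Mercator, apparent areas scale as sec²φ, so the ratio is cos²φ₂ / cos²φ₁.
cos²φ₂ / cos²φ₁ = 12.7  ⇒  cos φ₁ = cos 8.4° / √12.7 = 0.9893/3.564 = 0.2776.
φ₁ = arccos(0.2776) ≈ 73.9°.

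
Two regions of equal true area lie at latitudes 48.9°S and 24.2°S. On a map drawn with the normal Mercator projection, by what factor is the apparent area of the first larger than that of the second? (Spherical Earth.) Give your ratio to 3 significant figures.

Mercator areal scale is sec²φ.
At 48.9°: sec²(48.9°) = 1/0.6574² = 2.314.
At 24.2°: sec²(24.2°) = 1/0.9121² = 1.202.
Ratio = 2.314/1.202 = cos²(24.2°)/cos²(48.9°) ≈ 1.93.

1.93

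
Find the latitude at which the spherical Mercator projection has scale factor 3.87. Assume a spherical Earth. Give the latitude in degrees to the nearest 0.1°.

75.0°

Mercator scale is k = sec φ = 1/cos φ.
1/cos φ = 3.87  ⇒  cos φ = 0.2584  ⇒  φ = arccos(0.2584) ≈ 75.0°.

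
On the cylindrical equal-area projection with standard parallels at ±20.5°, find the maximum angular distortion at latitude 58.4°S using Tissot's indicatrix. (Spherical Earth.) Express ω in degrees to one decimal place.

63.1°

A cylindrical equal-area projection with standard parallel φ₀ has meridian scale h = cos φ / cos φ₀ and parallel scale k = cos φ₀ / cos φ (so areas are preserved, h·k = 1).
At 58.4°: h = 0.5594, k = 1.788; principal scales a = 1.788, b = 0.5594.
sin(ω/2) = (a − b)/(a + b) = 1.228/2.347 = 0.5233, so ω = 2 arcsin(0.5233) ≈ 63.1°.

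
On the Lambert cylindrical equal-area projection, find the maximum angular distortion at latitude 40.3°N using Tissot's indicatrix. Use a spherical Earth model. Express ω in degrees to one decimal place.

30.7°

The Lambert cylindrical equal-area projection is the cylindrical equal-area projection with its standard parallel at the equator (φ₀ = 0). Cylindrical equal-area (φ₀ = 0°): h = cos φ / cos 0° along meridians, k = cos 0° / cos φ along parallels; h·k = 1.
At 40.3°: h = 0.7627, k = 1.311; principal scales a = 1.311, b = 0.7627.
sin(ω/2) = (a − b)/(a + b) = 0.5485/2.074 = 0.2645, so ω = 2 arcsin(0.2645) ≈ 30.7°.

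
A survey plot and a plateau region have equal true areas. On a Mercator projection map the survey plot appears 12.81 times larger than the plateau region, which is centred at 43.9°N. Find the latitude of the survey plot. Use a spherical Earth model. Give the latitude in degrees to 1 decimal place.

On Mercator, (apparent₁)/(apparent₂) = sec²φ₁ / sec²φ₂ when true areas are equal.
cos²φ₂ / cos²φ₁ = 12.81  ⇒  cos φ₁ = cos 43.9° / √12.81 = 0.7206/3.579 = 0.2013.
φ₁ = arccos(0.2013) ≈ 78.4°.

78.4°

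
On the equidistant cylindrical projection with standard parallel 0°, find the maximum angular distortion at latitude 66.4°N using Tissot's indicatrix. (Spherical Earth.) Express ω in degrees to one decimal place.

50.7°

For the equirectangular projection with φ₀ = 0 (plate carrée), h = 1 along meridians and k = sec φ along parallels.
At 66.4°: h = 1.000, k = 2.498; principal scales a = 2.498, b = 1.000.
sin(ω/2) = (a − b)/(a + b) = 1.498/3.498 = 0.4282, so ω = 2 arcsin(0.4282) ≈ 50.7°.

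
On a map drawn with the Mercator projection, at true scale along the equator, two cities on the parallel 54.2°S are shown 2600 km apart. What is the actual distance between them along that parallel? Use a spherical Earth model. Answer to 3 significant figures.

The Mercator projection is conformal; its linear scale factor is the same in every direction and equals sec φ = 1/cos φ.
Along the parallel at 54.2°, map distances are exaggerated by k = sec 54.2° = 1.710.
True distance = 2600 / 1.710 = 2600 × cos 54.2° ≈ 1520 km.

1520 km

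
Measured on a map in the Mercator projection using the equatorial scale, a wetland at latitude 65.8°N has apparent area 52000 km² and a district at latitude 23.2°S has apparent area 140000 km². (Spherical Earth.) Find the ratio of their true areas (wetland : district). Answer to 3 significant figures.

0.0739

On Mercator the areal scale is sec²φ, so true area = apparent × cos²φ.
True area of wetland: 52000 × cos²(65.8°) = 52000 × 0.1680 = 8738 km².
True area of district: 140000 × cos²(23.2°) = 140000 × 0.8448 = 118300 km².
Ratio = 8738 / 118300 ≈ 0.0739.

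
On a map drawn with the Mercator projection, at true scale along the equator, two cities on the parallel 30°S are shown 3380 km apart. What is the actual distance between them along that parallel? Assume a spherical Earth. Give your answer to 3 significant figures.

2930 km

Mercator is conformal, so the point scale is isotropic: h = k = sec φ = 1/cos φ.
Along the parallel at 30°, map distances are exaggerated by k = sec 30° = 1.155.
True distance = 3380 / 1.155 = 3380 × cos 30° ≈ 2930 km.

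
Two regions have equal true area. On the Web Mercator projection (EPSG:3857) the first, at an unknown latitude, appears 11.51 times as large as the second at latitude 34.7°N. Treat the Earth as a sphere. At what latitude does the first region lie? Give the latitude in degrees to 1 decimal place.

Mercator areal scale is sec²φ, so apparent-area ratio = sec²φ₁ / sec²φ₂ = cos²φ₂ / cos²φ₁.
cos²φ₂ / cos²φ₁ = 11.51  ⇒  cos φ₁ = cos 34.7° / √11.51 = 0.8221/3.393 = 0.2423.
φ₁ = arccos(0.2423) ≈ 76.0°.

76.0°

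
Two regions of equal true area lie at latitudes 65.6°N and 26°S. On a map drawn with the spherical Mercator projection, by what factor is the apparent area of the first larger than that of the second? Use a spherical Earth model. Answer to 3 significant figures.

Mercator areal scale is sec²φ.
At 65.6°: sec²(65.6°) = 1/0.4131² = 5.860.
At 26°: sec²(26°) = 1/0.8988² = 1.238.
Ratio = 5.860/1.238 = cos²(26°)/cos²(65.6°) ≈ 4.73.

4.73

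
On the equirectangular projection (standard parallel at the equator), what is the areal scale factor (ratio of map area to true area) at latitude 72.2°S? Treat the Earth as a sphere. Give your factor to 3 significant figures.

Plate carrée maps x = Rλ, y = Rφ. The meridian scale is h = 1 and the parallel scale is k = 1/cos φ = sec φ.
Areal scale = h·k = 1 × sec φ; at 72.2°, h = 1.000, k = 3.271, so h·k = 3.271.

3.27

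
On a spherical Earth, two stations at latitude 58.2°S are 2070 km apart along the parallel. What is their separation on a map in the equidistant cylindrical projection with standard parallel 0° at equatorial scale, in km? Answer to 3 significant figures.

For the equirectangular projection with φ₀ = 0 (plate carrée), h = 1 along meridians and k = sec φ along parallels.
Along the parallel, k = sec 58.2° = 1/0.5270 = 1.898.
Map distance = 2070 × 1.898 ≈ 3930 km.

3930 km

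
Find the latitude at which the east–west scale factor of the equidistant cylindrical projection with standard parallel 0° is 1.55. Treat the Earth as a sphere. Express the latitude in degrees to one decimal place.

Plate carrée: h = 1, k = sec φ along parallels.
sec φ = 1.55  ⇒  cos φ = 0.6452  ⇒  φ ≈ 49.8°.

49.8°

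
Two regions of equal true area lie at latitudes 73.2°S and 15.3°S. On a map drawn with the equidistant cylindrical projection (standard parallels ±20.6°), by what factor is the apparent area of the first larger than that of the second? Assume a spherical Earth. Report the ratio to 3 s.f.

3.34

The equidistant cylindrical projection with φ₀ = 20.6° has h = 1 (meridians true) and k = cos φ₀ / cos φ along parallels.
Areal scale at 73.2°: h·k = 1.000 × 3.239 = 3.239.
Areal scale at 15.3°: h·k = 1.000 × 0.9705 = 0.9705.
Ratio = 3.239/0.9705 ≈ 3.34.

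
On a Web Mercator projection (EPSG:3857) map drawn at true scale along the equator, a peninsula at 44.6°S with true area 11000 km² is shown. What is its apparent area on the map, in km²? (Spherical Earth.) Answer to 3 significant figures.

21700 km²

Mercator is conformal, so the point scale is isotropic: h = k = sec φ = 1/cos φ.
Areal scale = k² = sec²φ = 1/cos²(44.6°) = 1/0.7120² = 1.972.
Apparent area = 11000 × 1.972 ≈ 21700 km².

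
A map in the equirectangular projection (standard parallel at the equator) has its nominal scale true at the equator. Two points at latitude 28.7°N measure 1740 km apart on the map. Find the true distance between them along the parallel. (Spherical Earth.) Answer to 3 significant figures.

In the plate carrée (x = Rλ, y = Rφ), meridians are true-scale (h = 1) and parallels are stretched by k = sec φ.
Along the parallel at 28.7°, map distances are exaggerated by k = sec 28.7° = 1.140.
True distance = 1740 / 1.140 = 1740 × cos 28.7° ≈ 1530 km.

1530 km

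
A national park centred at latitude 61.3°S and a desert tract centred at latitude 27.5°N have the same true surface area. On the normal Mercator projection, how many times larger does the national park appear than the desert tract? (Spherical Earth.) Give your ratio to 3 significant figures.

3.41

Mercator areal scale is sec²φ.
At 61.3°: sec²(61.3°) = 1/0.4802² = 4.336.
At 27.5°: sec²(27.5°) = 1/0.8870² = 1.271.
Ratio = 4.336/1.271 = cos²(27.5°)/cos²(61.3°) ≈ 3.41.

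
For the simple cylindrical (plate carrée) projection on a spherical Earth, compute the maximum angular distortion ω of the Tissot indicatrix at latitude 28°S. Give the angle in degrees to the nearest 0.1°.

7.1°

In the plate carrée (x = Rλ, y = Rφ), meridians are true-scale (h = 1) and parallels are stretched by k = sec φ.
At 28°: h = 1.000, k = 1.133; principal scales a = 1.133, b = 1.000.
sin(ω/2) = (a − b)/(a + b) = 0.1326/2.133 = 0.06216, so ω = 2 arcsin(0.06216) ≈ 7.1°.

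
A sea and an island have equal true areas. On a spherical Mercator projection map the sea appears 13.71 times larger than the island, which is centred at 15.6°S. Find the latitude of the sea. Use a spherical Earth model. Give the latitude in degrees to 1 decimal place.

74.9°

On Mercator, (apparent₁)/(apparent₂) = sec²φ₁ / sec²φ₂ when true areas are equal.
cos²φ₂ / cos²φ₁ = 13.71  ⇒  cos φ₁ = cos 15.6° / √13.71 = 0.9632/3.703 = 0.2601.
φ₁ = arccos(0.2601) ≈ 74.9°.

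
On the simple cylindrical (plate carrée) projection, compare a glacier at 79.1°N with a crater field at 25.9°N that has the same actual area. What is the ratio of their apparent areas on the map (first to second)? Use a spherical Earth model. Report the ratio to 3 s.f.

4.76

Plate carrée maps x = Rλ, y = Rφ. The meridian scale is h = 1 and the parallel scale is k = 1/cos φ = sec φ.
Areal scale at 79.1°: h·k = 1.000 × 5.288 = 5.288.
Areal scale at 25.9°: h·k = 1.000 × 1.112 = 1.112.
Ratio = 5.288/1.112 ≈ 4.76.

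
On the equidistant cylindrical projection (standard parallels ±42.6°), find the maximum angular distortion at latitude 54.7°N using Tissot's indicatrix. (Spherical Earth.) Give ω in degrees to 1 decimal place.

With standard parallel φ₀ = 42.6°, the equirectangular projection gives x = Rλ cos φ₀, y = Rφ, so h = 1 and k = cos 42.6° / cos φ.
At 54.7°: h = 1.000, k = 1.274; principal scales a = 1.274, b = 1.000.
sin(ω/2) = (a − b)/(a + b) = 0.2738/2.274 = 0.1204, so ω = 2 arcsin(0.1204) ≈ 13.8°.

13.8°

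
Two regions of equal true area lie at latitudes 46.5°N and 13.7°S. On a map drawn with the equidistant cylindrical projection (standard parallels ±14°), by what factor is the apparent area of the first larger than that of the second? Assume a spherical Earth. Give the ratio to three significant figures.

1.41

With standard parallel φ₀ = 14°, the equirectangular projection gives x = Rλ cos φ₀, y = Rφ, so h = 1 and k = cos 14° / cos φ.
Areal scale at 46.5°: h·k = 1.000 × 1.410 = 1.410.
Areal scale at 13.7°: h·k = 1.000 × 0.9987 = 0.9987.
Ratio = 1.410/0.9987 ≈ 1.41.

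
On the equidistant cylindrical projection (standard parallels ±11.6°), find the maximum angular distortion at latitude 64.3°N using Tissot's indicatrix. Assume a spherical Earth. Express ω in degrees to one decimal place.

The equidistant cylindrical projection with φ₀ = 11.6° has h = 1 (meridians true) and k = cos φ₀ / cos φ along parallels.
At 64.3°: h = 1.000, k = 2.259; principal scales a = 2.259, b = 1.000.
sin(ω/2) = (a − b)/(a + b) = 1.259/3.259 = 0.3863, so ω = 2 arcsin(0.3863) ≈ 45.4°.

45.4°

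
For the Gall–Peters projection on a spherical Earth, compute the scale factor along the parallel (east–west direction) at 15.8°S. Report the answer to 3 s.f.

The Gall–Peters projection is cylindrical equal-area with φ₀ = 45°. For cylindrical equal-area with standard parallel φ₀, h = cos φ / cos φ₀ and k = cos φ₀ / cos φ, so h·k = 1.
k = cos 45° / cos 15.8° = 0.7071/0.9622 = 0.7349.

0.735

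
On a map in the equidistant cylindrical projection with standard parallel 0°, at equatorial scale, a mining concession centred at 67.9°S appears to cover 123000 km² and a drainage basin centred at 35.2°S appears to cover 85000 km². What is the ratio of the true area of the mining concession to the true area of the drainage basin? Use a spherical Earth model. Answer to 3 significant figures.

0.666

On the plate carrée, areal scale = h·k = 1 × sec φ, so true area = apparent × cos φ.
True area of mining concession: 123000 × cos(67.9°) = 123000 × 0.3762 = 46280 km².
True area of drainage basin: 85000 × cos(35.2°) = 85000 × 0.8171 = 69460 km².
Ratio = 46280 / 69460 ≈ 0.666.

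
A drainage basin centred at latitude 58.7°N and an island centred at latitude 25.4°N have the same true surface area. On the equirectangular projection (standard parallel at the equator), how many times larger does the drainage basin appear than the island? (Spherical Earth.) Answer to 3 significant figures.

1.74

In the plate carrée (x = Rλ, y = Rφ), meridians are true-scale (h = 1) and parallels are stretched by k = sec φ.
Areal scale at 58.7°: h·k = 1.000 × 1.925 = 1.925.
Areal scale at 25.4°: h·k = 1.000 × 1.107 = 1.107.
Ratio = 1.925/1.107 ≈ 1.74.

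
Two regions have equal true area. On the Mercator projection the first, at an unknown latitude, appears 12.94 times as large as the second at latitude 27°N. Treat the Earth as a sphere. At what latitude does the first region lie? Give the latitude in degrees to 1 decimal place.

75.7°

Mercator areal scale is sec²φ, so apparent-area ratio = sec²φ₁ / sec²φ₂ = cos²φ₂ / cos²φ₁.
cos²φ₂ / cos²φ₁ = 12.94  ⇒  cos φ₁ = cos 27° / √12.94 = 0.8910/3.597 = 0.2477.
φ₁ = arccos(0.2477) ≈ 75.7°.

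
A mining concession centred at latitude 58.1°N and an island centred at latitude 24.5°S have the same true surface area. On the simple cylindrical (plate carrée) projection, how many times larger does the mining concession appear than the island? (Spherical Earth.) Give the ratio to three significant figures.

Plate carrée maps x = Rλ, y = Rφ. The meridian scale is h = 1 and the parallel scale is k = 1/cos φ = sec φ.
Areal scale at 58.1°: h·k = 1.000 × 1.892 = 1.892.
Areal scale at 24.5°: h·k = 1.000 × 1.099 = 1.099.
Ratio = 1.892/1.099 ≈ 1.72.

1.72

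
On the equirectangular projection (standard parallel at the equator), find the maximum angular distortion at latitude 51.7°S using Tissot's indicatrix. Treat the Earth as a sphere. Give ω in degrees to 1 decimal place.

27.2°

Plate carrée maps x = Rλ, y = Rφ. The meridian scale is h = 1 and the parallel scale is k = 1/cos φ = sec φ.
At 51.7°: h = 1.000, k = 1.613; principal scales a = 1.613, b = 1.000.
sin(ω/2) = (a − b)/(a + b) = 0.6135/2.613 = 0.2347, so ω = 2 arcsin(0.2347) ≈ 27.2°.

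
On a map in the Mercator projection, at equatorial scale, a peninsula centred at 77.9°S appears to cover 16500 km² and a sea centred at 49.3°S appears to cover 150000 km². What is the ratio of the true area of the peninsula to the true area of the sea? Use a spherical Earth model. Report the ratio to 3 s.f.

0.0114

Since Mercator area scale is 1/cos²φ, the true area equals the apparent area multiplied by cos²φ.
True area of peninsula: 16500 × cos²(77.9°) = 16500 × 0.04394 = 725.0 km².
True area of sea: 150000 × cos²(49.3°) = 150000 × 0.4252 = 63780 km².
Ratio = 725.0 / 63780 ≈ 0.0114.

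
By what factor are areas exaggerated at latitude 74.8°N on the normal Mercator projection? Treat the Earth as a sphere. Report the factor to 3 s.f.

14.5

For Mercator, h = k = sec φ (a conformal cylindrical projection has a single point scale, 1/cos φ).
Areal scale = k² = sec²φ = 1/cos²(74.8°) = 1/0.2622² = 14.55.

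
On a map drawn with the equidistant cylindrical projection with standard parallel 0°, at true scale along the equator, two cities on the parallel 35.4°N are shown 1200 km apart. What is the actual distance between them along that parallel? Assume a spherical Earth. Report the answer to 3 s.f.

For the equirectangular projection with φ₀ = 0 (plate carrée), h = 1 along meridians and k = sec φ along parallels.
Along the parallel at 35.4°, map distances are exaggerated by k = sec 35.4° = 1.227.
True distance = 1200 / 1.227 = 1200 × cos 35.4° ≈ 978 km.

978 km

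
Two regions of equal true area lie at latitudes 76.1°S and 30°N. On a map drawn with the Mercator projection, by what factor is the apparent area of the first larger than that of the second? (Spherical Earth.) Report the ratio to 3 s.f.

Mercator is conformal with k = sec φ, so areal scale = k² = sec²φ.
At 76.1°: sec²(76.1°) = 1/0.2402² = 17.33.
At 30°: sec²(30°) = 1/0.8660² = 1.333.
Ratio = 17.33/1.333 = cos²(30°)/cos²(76.1°) ≈ 13.0.

13.0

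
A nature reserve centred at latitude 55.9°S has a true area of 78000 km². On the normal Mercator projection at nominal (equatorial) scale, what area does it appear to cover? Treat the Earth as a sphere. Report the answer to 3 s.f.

The Mercator projection is conformal; its linear scale factor is the same in every direction and equals sec φ = 1/cos φ.
Areal scale = k² = sec²φ = 1/cos²(55.9°) = 1/0.5606² = 3.182.
Apparent area = 78000 × 3.182 ≈ 248000 km².

248000 km²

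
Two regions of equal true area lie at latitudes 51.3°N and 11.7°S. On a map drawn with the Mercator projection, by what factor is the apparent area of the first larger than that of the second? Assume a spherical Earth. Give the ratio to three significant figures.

Mercator areal scale is sec²φ.
At 51.3°: sec²(51.3°) = 1/0.6252² = 2.558.
At 11.7°: sec²(11.7°) = 1/0.9792² = 1.043.
Ratio = 2.558/1.043 = cos²(11.7°)/cos²(51.3°) ≈ 2.45.

2.45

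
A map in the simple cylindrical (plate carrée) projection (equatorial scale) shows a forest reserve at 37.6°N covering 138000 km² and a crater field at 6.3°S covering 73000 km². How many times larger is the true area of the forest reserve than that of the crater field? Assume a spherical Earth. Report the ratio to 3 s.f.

1.51

On the plate carrée, areal scale = h·k = 1 × sec φ, so true area = apparent × cos φ.
True area of forest reserve: 138000 × cos(37.6°) = 138000 × 0.7923 = 109300 km².
True area of crater field: 73000 × cos(6.3°) = 73000 × 0.9940 = 72560 km².
Ratio = 109300 / 72560 ≈ 1.51.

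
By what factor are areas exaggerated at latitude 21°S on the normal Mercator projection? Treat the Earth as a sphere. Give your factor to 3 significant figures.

The Mercator projection is conformal; its linear scale factor is the same in every direction and equals sec φ = 1/cos φ.
Areal scale = k² = sec²φ = 1/cos²(21°) = 1/0.9336² = 1.147.

1.15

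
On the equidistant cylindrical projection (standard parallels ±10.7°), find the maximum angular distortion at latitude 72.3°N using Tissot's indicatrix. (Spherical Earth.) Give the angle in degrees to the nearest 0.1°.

In the equirectangular projection with standard parallel φ₀ = 10.7° (x = Rλ cos φ₀, y = Rφ), meridians are true-scale (h = 1) and the parallel scale is k = cos φ₀ / cos φ.
At 72.3°: h = 1.000, k = 3.232; principal scales a = 3.232, b = 1.000.
sin(ω/2) = (a − b)/(a + b) = 2.232/4.232 = 0.5274, so ω = 2 arcsin(0.5274) ≈ 63.7°.

63.7°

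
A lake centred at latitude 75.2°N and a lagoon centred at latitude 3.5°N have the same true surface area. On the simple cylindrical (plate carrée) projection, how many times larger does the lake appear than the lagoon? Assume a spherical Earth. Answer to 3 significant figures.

3.91

For the equirectangular projection with φ₀ = 0 (plate carrée), h = 1 along meridians and k = sec φ along parallels.
Areal scale at 75.2°: h·k = 1.000 × 3.915 = 3.915.
Areal scale at 3.5°: h·k = 1.000 × 1.002 = 1.002.
Ratio = 3.915/1.002 ≈ 3.91.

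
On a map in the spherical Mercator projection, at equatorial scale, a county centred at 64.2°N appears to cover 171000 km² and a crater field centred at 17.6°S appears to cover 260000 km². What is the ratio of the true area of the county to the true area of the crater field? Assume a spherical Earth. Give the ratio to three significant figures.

0.137

On Mercator the areal scale is sec²φ, so true area = apparent × cos²φ.
True area of county: 171000 × cos²(64.2°) = 171000 × 0.1894 = 32390 km².
True area of crater field: 260000 × cos²(17.6°) = 260000 × 0.9086 = 236200 km².
Ratio = 32390 / 236200 ≈ 0.137.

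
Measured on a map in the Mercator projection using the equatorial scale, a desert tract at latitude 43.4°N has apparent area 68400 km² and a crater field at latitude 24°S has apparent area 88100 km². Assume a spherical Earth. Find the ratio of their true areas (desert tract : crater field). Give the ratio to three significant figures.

0.491

Since Mercator area scale is 1/cos²φ, the true area equals the apparent area multiplied by cos²φ.
True area of desert tract: 68400 × cos²(43.4°) = 68400 × 0.5279 = 36110 km².
True area of crater field: 88100 × cos²(24°) = 88100 × 0.8346 = 73530 km².
Ratio = 36110 / 73530 ≈ 0.491.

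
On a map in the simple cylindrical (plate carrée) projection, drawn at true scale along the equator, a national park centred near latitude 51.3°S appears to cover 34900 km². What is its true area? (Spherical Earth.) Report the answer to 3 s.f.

For the equirectangular projection with φ₀ = 0 (plate carrée), h = 1 along meridians and k = sec φ along parallels.
Areal scale = h·k = 1 × sec φ; at 51.3°, h = 1.000, k = 1.599, so h·k = 1.599.
True area = apparent / (areal scale) = 34900 / 1.599 ≈ 21800 km².

21800 km²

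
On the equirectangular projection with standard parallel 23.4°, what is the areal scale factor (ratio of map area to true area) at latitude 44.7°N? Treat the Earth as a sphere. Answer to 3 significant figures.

The equidistant cylindrical projection with φ₀ = 23.4° has h = 1 (meridians true) and k = cos φ₀ / cos φ along parallels.
Areal scale = h·k = 1 × cos φ₀ / cos φ; at 44.7°, h = 1.000, k = 1.291, so h·k = 1.291.

1.29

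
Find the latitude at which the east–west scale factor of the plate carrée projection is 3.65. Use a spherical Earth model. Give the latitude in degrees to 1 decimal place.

Plate carrée: h = 1, k = sec φ along parallels.
sec φ = 3.65  ⇒  cos φ = 0.2740  ⇒  φ ≈ 74.1°.

74.1°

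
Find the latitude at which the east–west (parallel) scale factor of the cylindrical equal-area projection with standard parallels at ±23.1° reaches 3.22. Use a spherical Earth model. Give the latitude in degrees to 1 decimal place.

73.4°

For cylindrical equal-area with standard parallel φ₀, h = cos φ / cos φ₀ and k = cos φ₀ / cos φ, so h·k = 1.
k = cos φ₀ / cos φ = 3.22  ⇒  cos φ = cos 23.1° / 3.22 = 0.2857.
φ = arccos(0.2857) ≈ 73.4°.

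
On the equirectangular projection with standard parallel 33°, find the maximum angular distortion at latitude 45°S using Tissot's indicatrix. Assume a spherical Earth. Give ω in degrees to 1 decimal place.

In the equirectangular projection with standard parallel φ₀ = 33° (x = Rλ cos φ₀, y = Rφ), meridians are true-scale (h = 1) and the parallel scale is k = cos φ₀ / cos φ.
At 45°: h = 1.000, k = 1.186; principal scales a = 1.186, b = 1.000.
sin(ω/2) = (a − b)/(a + b) = 0.1861/2.186 = 0.08511, so ω = 2 arcsin(0.08511) ≈ 9.8°.

9.8°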